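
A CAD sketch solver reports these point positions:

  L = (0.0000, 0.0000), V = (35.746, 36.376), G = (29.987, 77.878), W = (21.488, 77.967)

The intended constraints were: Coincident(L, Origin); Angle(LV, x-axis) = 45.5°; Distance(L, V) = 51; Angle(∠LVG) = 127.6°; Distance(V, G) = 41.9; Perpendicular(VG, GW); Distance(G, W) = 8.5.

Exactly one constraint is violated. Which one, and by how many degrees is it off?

Perpendicular(VG, GW) — off by 8.50°.

L = (0.00, 0.00) ✓; LV at 45.50° ✓; |LV| = 51.00 ✓; ∠LVG = 127.6° ✓; |VG| = 41.90 ✓; ∠(VG, GW) = 81.50° ✗; |GW| = 8.499 ✓.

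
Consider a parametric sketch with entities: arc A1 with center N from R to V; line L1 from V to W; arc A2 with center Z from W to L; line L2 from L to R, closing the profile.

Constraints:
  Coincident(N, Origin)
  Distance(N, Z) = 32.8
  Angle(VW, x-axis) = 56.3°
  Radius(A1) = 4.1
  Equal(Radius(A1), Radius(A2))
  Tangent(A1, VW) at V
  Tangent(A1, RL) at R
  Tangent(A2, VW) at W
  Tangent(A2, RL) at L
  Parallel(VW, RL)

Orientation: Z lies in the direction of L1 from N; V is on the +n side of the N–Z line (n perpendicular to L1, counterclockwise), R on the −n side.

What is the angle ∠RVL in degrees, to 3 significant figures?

76.0°

Tangency of A1 to both parallel lines with radius 4.1 puts V and R at N ± 4.1·n: V = (-3.41, 2.27), R = (3.41, -2.27). Equal radii place W and L the same way about Z: W = Z + 4.1·n = (14.8, 29.6), L = Z − 4.1·n = (21.6, 25.0). Then cos ∠RVL = VR·VL / (|VR||VL|), giving 76.0°.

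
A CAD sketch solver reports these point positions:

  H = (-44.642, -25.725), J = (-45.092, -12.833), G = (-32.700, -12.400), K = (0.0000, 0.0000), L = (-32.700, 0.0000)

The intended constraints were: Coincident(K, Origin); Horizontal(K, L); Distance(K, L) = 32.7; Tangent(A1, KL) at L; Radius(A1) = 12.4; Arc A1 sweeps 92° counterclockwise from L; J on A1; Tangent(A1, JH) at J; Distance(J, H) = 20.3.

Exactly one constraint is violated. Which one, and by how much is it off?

Distance(J, H) = 20.3 — off by 7.40.

K = (0.00, 0.00) ✓; K.y = 0.00, L.y = 0.00 ✓; |KL| = 32.70 ✓; ∠(GL, LK) = 90.00° ✓; |GL| = 12.40 ✓; bearing(G→J) − bearing(G→L) = 92.00° ✓; |GJ| = 12.40 ✓; ∠(GJ, JH) = 90.00° ✓; |JH| = 12.90 ✗.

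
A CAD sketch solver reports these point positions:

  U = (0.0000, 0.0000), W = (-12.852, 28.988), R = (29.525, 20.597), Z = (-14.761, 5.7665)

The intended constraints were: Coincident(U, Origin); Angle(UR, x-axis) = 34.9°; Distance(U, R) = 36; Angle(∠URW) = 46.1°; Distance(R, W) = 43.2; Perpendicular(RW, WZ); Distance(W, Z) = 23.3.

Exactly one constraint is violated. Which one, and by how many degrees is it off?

Perpendicular(RW, WZ) — off by 6.50°.

U = (0.00, 0.00) ✓; UR at 34.90° ✓; |UR| = 36.00 ✓; ∠URW = 46.10° ✓; |RW| = 43.20 ✓; ∠(RW, WZ) = 96.50° ✗; |WZ| = 23.30 ✓.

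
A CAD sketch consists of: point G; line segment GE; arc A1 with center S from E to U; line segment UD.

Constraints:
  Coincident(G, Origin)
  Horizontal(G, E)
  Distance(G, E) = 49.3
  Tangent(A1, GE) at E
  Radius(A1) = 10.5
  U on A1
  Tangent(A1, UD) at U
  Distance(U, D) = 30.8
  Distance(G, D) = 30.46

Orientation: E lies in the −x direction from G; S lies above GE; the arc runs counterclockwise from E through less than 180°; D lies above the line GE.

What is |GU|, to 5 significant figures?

42.326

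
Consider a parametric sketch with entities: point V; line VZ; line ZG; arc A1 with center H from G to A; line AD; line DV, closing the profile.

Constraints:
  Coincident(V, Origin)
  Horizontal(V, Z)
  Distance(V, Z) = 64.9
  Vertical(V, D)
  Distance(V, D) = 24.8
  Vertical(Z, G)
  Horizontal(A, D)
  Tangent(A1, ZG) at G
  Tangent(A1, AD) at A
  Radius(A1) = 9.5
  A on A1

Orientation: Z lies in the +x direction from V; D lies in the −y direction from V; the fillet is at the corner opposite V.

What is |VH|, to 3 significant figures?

57.5

V is at the origin; VZ is horizontal with |VZ| = 64.9 and Z on the +x side, so Z = (64.9, 0.00). V and D share the same x with |VD| = 24.8 and D on the −y side, so D = (0.00, -24.8). The virtual corner opposite V is at (64.9, -24.8). Tangency of A1 to ZG means the radius HG is perpendicular to ZG and A1 meets AD tangentially, so HA is at right angles to AD, with radius 9.5, so the center H sits 9.5 in from both sides at H = (55.4, -15.3). Then |VH| = |H − V| = 57.5.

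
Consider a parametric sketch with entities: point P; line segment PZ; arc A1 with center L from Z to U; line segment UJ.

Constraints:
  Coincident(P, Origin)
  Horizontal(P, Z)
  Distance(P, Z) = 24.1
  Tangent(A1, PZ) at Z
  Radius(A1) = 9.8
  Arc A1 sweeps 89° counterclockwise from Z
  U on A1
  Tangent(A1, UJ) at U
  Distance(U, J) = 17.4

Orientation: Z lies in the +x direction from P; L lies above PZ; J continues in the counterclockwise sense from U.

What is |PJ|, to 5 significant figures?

43.591

P is at the origin; PZ is horizontal with |PZ| = 24.1 and Z on the +x side, so Z = (24.100, 0.0000). Tangency of A1 to PZ means the radius LZ is perpendicular to PZ, so L = Z + (0, 9.8) = (24.100, 9.8000). On A1, Z sits at bearing -90° from L; an 89° counterclockwise sweep puts U at bearing -1°, so U = L + 9.8·(cos -1°, sin -1°) = (33.899, 9.6290). Tangency of A1 to UJ means the radius LU is perpendicular to UJ, so UJ runs along (−sin -1°, cos -1°); with |UJ| = 17.4, J = (34.202, 27.026). Then |PJ| = |J − P| = 43.591.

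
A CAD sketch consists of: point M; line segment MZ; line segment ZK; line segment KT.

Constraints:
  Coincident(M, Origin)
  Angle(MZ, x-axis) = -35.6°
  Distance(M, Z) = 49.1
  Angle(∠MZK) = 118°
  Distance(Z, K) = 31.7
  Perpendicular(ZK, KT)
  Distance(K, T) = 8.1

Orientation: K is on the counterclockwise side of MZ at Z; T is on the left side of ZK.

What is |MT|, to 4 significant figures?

65.12

∠MZK = 118.0°, so ZK runs at -35.6° + (180° − 118.0°) = 26.40° from the x-axis; with |ZK| = 31.7, K = Z + 31.7·(cos 26.40°, sin 26.40°) = (68.32, -14.49). ZK ⟂ KT; with |KT| = 8.1 on the left of ZK, T = K + 8.1·(-0.4446, 0.8957) = (64.72, -7.232). Then |MT| = |T − M| = 65.12.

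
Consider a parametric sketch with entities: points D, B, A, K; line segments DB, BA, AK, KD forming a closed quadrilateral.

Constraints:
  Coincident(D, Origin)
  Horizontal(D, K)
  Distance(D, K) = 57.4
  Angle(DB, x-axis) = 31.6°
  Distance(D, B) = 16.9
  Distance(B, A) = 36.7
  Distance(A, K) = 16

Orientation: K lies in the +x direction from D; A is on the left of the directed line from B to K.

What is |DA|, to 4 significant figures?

52.69

Checks: DB at 31.60° ✓; |BA| = 36.70 ✓; |AK| = 16.00 ✓.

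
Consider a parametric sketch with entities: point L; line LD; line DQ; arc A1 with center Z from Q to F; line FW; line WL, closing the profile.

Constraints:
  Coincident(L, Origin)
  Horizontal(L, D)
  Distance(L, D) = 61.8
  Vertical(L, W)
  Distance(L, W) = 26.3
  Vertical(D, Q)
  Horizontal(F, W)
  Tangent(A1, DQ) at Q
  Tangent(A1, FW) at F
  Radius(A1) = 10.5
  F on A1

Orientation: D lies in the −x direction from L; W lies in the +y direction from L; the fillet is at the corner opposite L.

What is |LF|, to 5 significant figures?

57.649

L is at the origin; L and D share the same y with |LD| = 61.8 and D on the −x side, so D = (-61.800, 0.0000). LW is vertical with |LW| = 26.3 and W on the +y side, so W = (0.0000, 26.300). The virtual corner opposite L is at (-61.800, 26.300). The tangent condition forces ZQ to be normal to DQ and since A1 is tangent to FW there, ZF ⟂ FW, with radius 10.5, so the center Z sits 10.5 in from both sides at Z = (-51.300, 15.800). That places the tangent points at Q = (-61.800, 15.800) on DQ and F = (-51.300, 26.300) on FW. Then |LF| = |F − L| = 57.649.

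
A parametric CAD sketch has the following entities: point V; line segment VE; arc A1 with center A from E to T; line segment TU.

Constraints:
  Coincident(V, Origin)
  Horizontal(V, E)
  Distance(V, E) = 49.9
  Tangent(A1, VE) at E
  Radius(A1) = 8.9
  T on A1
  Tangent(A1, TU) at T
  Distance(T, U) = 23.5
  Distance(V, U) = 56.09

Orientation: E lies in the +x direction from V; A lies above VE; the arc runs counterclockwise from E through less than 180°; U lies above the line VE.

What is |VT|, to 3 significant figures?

59.0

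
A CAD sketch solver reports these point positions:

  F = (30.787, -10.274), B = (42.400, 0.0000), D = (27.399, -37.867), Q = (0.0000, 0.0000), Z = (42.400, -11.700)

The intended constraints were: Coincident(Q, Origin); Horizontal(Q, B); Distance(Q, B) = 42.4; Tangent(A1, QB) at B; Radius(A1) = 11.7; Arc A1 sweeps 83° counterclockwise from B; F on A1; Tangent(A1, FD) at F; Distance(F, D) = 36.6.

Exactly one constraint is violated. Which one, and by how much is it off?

Distance(F, D) = 36.6 — off by 8.80.

Q = (0.00, 0.00) ✓; Q.y = 0.00, B.y = 0.00 ✓; |QB| = 42.40 ✓; ∠(ZB, BQ) = 90.00° ✓; |ZB| = 11.70 ✓; bearing(Z→F) − bearing(Z→B) = 83.00° ✓; |ZF| = 11.70 ✓; ∠(ZF, FD) = 90.00° ✓; |FD| = 27.80 ✗.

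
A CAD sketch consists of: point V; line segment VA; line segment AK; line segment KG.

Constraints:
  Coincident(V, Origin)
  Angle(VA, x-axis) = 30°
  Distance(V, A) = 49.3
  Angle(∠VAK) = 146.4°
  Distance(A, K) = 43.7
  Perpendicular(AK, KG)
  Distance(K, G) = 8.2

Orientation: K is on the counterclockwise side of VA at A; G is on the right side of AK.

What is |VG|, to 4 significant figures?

91.89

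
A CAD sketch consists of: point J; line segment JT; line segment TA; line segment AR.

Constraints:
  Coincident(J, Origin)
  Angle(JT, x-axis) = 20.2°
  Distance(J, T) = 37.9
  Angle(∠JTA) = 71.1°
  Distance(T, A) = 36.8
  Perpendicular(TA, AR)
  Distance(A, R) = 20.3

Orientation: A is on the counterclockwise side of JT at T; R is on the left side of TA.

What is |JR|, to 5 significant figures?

29.042

J is at the origin; JT runs at 20.2° with length 37.9, so T = 37.9·(cos 20.2°, sin 20.2°) = (35.569, 13.087). ∠JTA = 71.1°, so TA runs at 20.2° + (180° − 71.1°) = 129.10° from the x-axis; with |TA| = 36.8, A = T + 36.8·(cos 129.10°, sin 129.10°) = (12.360, 41.645). TA is perpendicular to AR; with |AR| = 20.3 on the left of TA, R = A + 20.3·(-0.77605, -0.63068) = (-3.3937, 28.843). Then |JR| = |R − J| = 29.042.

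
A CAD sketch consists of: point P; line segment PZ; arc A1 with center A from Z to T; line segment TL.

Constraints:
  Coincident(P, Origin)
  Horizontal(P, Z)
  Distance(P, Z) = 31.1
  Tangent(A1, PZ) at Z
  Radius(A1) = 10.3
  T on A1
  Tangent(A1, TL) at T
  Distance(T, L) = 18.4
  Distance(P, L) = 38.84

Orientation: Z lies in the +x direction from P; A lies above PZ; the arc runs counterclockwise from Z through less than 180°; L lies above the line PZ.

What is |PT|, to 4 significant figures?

42.02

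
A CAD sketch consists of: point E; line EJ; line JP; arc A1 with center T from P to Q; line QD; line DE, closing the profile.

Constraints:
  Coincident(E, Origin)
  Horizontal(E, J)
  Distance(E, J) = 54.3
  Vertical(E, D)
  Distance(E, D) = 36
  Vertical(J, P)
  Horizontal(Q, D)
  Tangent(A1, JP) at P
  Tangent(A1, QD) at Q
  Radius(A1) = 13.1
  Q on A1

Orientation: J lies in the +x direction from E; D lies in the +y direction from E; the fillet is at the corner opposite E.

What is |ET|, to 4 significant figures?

47.14

E is at the origin; EJ is horizontal with |EJ| = 54.3 and J on the +x side, so J = (54.30, 0.000). E and D share the same x with |ED| = 36.0 and D on the +y side, so D = (0.000, 36.00). The virtual corner opposite E is at (54.30, 36.00). The tangent condition forces TP to be normal to JP and the tangent condition forces TQ to be normal to QD, with radius 13.1, so the center T sits 13.1 in from both sides at T = (41.20, 22.90). Then |ET| = |T − E| = 47.14.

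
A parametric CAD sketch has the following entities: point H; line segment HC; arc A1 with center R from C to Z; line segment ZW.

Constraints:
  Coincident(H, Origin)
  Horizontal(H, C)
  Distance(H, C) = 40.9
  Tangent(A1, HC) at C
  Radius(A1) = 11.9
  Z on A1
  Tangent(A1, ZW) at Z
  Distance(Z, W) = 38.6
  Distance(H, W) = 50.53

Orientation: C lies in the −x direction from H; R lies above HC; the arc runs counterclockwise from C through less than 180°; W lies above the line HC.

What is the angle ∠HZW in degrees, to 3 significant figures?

92.9°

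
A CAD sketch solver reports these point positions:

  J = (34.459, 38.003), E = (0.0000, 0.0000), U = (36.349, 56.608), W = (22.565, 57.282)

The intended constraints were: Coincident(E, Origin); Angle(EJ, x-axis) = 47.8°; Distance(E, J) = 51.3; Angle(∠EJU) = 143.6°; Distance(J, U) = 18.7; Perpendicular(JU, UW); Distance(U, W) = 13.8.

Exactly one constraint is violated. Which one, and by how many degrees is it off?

Perpendicular(JU, UW) — off by 3.00°.

E = (0.00, 0.00) ✓; EJ at 47.80° ✓; |EJ| = 51.30 ✓; ∠EJU = 143.6° ✓; |JU| = 18.70 ✓; ∠(JU, UW) = 93.00° ✗; |UW| = 13.80 ✓.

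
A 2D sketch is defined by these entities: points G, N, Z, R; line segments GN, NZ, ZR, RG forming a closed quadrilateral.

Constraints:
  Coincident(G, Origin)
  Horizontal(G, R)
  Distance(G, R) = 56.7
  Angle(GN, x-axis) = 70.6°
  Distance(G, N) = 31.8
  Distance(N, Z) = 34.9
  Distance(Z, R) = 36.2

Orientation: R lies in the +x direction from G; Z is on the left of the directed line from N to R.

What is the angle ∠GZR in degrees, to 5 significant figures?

71.319°

Checks: |NZ| = 34.90 ✓; |ZR| = 36.20 ✓.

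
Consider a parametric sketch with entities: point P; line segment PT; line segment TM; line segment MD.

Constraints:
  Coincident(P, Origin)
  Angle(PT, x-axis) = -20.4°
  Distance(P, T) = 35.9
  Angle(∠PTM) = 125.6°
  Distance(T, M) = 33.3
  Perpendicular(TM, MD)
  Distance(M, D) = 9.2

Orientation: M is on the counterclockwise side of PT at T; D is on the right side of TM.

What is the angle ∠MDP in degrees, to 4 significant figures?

54.69°

P is at the origin; PT runs at -20.4° with length 35.9, so T = 35.9·(cos -20.4°, sin -20.4°) = (33.65, -12.51). ∠PTM = 125.6°, so TM runs at -20.4° + (180° − 125.6°) = 34.00° from the x-axis; with |TM| = 33.3, M = T + 33.3·(cos 34.00°, sin 34.00°) = (61.26, 6.107). TM ⟂ MD; with |MD| = 9.2 on the right of TM, D = M + 9.2·(0.5592, -0.8290) = (66.40, -1.520). Then cos ∠MDP = DM·DP / (|DM||DP|), giving 54.69°.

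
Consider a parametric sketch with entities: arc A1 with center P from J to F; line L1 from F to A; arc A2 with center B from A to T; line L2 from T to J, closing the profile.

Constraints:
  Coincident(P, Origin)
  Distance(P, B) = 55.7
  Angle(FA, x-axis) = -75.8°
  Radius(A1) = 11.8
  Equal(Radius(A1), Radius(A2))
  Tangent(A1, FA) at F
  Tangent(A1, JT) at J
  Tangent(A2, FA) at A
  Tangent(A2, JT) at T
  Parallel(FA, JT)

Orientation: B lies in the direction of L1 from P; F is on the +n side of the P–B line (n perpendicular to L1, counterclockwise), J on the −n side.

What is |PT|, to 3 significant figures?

56.9

The slot axis is L1's direction at -75.8°, so u = (cos -75.8°, sin -75.8°) = (0.245, -0.969) and n = (−sin -75.8°, cos -75.8°) = (0.969, 0.245). P is at the origin and B lies 55.7 along u from P, so B = 55.7·u = (13.7, -54.0). Tangency of A1 to both parallel lines with radius 11.8 puts F and J at P ± 11.8·n: F = (11.4, 2.89), J = (-11.4, -2.89). Equal radii place A and T the same way about B: A = B + 11.8·n = (25.1, -51.1), T = B − 11.8·n = (2.22, -56.9). Then |PT| = |T − P| = 56.9.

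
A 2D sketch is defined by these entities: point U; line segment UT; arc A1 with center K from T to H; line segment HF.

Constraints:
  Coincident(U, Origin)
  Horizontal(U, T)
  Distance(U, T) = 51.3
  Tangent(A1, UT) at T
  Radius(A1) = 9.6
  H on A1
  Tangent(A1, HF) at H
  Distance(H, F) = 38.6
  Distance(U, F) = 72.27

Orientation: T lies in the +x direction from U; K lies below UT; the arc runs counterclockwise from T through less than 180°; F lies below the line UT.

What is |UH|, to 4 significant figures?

43.83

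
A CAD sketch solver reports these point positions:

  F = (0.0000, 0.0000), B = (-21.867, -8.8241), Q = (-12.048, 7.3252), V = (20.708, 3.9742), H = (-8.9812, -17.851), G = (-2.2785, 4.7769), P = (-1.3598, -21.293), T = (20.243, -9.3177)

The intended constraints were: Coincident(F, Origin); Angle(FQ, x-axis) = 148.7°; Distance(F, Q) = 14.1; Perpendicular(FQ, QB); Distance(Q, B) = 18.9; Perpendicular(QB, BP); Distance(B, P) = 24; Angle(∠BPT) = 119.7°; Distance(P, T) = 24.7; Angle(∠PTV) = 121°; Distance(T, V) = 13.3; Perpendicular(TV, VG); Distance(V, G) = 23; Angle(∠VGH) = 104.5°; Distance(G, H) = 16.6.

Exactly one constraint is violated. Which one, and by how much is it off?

Distance(G, H) = 16.6 — off by 7.00.

F = (0.00, 0.00) ✓; FQ at 148.7° ✓; |FQ| = 14.10 ✓; ∠(FQ, QB) = 90.00° ✓; |QB| = 18.90 ✓; ∠(QB, BP) = 90.00° ✓; |BP| = 24.00 ✓; ∠BPT = 119.7° ✓; |PT| = 24.70 ✓; ∠PTV = 121.0° ✓; |TV| = 13.30 ✓; ∠(TV, VG) = 90.00° ✓; |VG| = 23.00 ✓; ∠VGH = 104.5° ✓; |GH| = 23.60 ✗.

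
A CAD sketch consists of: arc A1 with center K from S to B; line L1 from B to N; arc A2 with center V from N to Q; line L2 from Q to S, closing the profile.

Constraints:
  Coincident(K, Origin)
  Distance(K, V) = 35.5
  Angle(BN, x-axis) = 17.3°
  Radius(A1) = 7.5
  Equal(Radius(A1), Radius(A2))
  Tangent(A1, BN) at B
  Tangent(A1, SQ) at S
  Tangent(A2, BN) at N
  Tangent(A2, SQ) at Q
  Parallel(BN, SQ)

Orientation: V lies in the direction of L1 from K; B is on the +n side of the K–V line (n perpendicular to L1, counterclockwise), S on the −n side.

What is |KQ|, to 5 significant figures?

36.284

The slot axis is L1's direction at 17.3°, so u = (cos 17.3°, sin 17.3°) = (0.95476, 0.29737) and n = (−sin 17.3°, cos 17.3°) = (-0.29737, 0.95476). K is at the origin and V lies 35.5 along u from K, so V = 35.5·u = (33.894, 10.557). Tangency of A1 to both parallel lines with radius 7.5 puts B and S at K ± 7.5·n: B = (-2.2303, 7.1607), S = (2.2303, -7.1607). Equal radii place N and Q the same way about V: N = V + 7.5·n = (31.664, 17.718), Q = V − 7.5·n = (36.124, 3.3961). Then |KQ| = |Q − K| = 36.284.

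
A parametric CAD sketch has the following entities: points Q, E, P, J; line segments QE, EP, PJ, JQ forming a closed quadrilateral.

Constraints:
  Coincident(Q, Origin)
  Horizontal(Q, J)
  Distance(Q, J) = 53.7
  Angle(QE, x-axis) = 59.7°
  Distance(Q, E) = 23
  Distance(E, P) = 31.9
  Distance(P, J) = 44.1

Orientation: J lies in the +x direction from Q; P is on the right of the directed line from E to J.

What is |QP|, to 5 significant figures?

16.496

Checks: |EP| = 31.90 ✓; |PJ| = 44.10 ✓.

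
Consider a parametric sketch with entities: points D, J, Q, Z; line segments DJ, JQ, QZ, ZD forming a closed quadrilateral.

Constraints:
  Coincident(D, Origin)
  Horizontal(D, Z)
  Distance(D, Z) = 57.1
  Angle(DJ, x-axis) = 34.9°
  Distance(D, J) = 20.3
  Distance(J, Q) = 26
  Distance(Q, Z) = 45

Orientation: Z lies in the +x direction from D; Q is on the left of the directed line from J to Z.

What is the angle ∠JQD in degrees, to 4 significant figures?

12.22°

D is at the origin; DZ is horizontal with |DZ| = 57.1 and Z in +x, so Z = (57.1, 0). DJ runs at 34.9° with |DJ| = 20.3, so J = (16.65, 11.61). Q is determined by |JQ| = 26.0 and |QZ| = 45.0 together: it lies at the intersection of circle(J, 26.0) and circle(Z, 45.0). With |JZ| = 42.09, the foot of the radical line on JZ is 5.016 from J and the perpendicular offset is √(26.0² − 5.016²) = 25.51. Taking the left-of-JZ solution: Q = (28.51, 34.75).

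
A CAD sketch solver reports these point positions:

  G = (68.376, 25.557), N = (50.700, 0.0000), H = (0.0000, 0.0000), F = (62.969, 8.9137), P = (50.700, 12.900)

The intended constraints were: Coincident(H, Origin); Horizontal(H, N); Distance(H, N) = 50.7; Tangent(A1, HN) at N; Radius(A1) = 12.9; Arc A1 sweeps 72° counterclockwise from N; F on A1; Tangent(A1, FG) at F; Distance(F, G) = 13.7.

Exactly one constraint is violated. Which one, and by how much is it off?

Distance(F, G) = 13.7 — off by 3.80.

H = (0.00, 0.00) ✓; H.y = 0.00, N.y = 0.00 ✓; |HN| = 50.70 ✓; ∠(PN, NH) = 90.00° ✓; |PN| = 12.90 ✓; bearing(P→F) − bearing(P→N) = 72.00° ✓; |PF| = 12.90 ✓; ∠(PF, FG) = 90.00° ✓; |FG| = 17.50 ✗.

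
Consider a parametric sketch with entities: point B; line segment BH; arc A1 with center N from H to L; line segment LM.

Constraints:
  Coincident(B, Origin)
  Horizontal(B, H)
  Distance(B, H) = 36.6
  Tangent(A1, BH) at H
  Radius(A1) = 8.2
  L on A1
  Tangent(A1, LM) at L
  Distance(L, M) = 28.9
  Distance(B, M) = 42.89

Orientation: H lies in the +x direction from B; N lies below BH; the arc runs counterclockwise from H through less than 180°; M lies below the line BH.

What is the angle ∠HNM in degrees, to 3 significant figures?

155°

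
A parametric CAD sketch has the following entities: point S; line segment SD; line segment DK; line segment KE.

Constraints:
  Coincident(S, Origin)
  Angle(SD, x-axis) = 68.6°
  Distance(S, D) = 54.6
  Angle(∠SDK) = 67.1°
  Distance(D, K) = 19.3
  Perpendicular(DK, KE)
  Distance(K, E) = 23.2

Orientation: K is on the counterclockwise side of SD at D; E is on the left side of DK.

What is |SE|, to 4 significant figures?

27.17

∠SDK = 67.1°, so DK runs at 68.6° + (180° − 67.1°) = 181.5° from the x-axis; with |DK| = 19.3, K = D + 19.3·(cos 181.5°, sin 181.5°) = (0.6289, 50.33). DK is perpendicular to KE; with |KE| = 23.2 on the left of DK, E = K + 23.2·(0.02618, -0.9997) = (1.236, 27.14). Then |SE| = |E − S| = 27.17.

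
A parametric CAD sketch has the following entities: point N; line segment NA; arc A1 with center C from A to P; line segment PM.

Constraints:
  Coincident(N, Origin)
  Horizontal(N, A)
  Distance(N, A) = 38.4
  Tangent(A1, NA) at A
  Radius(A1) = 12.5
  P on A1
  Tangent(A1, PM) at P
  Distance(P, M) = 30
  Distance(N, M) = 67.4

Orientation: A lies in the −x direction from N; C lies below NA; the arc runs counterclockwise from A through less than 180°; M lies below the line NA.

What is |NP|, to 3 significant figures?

52.2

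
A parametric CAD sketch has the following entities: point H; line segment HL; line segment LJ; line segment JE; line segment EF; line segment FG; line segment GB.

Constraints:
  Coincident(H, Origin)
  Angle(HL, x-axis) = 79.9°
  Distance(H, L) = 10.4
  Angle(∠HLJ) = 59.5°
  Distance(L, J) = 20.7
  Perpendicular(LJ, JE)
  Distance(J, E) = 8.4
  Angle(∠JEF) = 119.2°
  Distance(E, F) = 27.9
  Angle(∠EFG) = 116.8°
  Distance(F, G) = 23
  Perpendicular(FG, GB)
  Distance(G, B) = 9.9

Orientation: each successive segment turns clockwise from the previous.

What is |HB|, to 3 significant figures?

23.9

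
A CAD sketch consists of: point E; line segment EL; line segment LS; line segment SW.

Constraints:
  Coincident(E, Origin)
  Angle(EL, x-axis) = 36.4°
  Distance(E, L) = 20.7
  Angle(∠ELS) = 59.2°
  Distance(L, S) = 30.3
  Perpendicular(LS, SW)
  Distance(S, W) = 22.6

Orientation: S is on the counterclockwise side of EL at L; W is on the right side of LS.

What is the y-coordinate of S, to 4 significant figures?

24.03

E is at the origin; EL runs at 36.4° with length 20.7, so L = 20.7·(cos 36.4°, sin 36.4°) = (16.66, 12.28). ∠ELS = 59.2°, so LS runs at 36.4° + (180° − 59.2°) = 157.2° from the x-axis; with |LS| = 30.3, S = L + 30.3·(cos 157.2°, sin 157.2°) = (-11.27, 24.03). So S.y = 24.03.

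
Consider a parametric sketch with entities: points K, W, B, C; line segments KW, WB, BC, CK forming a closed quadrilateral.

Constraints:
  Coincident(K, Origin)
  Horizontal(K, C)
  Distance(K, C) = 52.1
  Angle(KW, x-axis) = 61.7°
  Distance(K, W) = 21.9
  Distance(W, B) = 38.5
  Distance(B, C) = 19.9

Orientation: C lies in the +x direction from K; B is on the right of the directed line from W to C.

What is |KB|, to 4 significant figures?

36.53

K is at the origin; K and C share the same y with |KC| = 52.1 and C in +x, so C = (52.1, 0). KW runs at 61.7° with |KW| = 21.9, so W = (10.38, 19.28). B is determined by |WB| = 38.5 and |BC| = 19.9 together: it lies at the intersection of circle(W, 38.5) and circle(C, 19.9). With |WC| = 45.96, the foot of the radical line on WC is 34.80 from W and the perpendicular offset is √(38.5² − 34.80²) = 16.48. Taking the right-of-WC solution: B = (35.06, -10.27).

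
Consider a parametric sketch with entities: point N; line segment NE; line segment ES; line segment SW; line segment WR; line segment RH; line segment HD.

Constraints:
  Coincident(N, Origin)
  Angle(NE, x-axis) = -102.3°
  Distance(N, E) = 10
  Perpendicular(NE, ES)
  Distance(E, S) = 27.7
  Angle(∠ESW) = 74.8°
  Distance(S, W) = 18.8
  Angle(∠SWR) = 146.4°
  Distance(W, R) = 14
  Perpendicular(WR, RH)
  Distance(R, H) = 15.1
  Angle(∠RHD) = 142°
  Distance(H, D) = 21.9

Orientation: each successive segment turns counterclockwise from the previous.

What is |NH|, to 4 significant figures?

6.425

∠SWR = 146.4° gives WR at 126.5° from the x-axis; with |WR| = 14.0, R = (15.66, 14.36). WR is perpendicular to RH, so RH runs at -143.5°; with |RH| = 15.1, H = (3.517, 5.377). Then |NH| = |H − N| = 6.425.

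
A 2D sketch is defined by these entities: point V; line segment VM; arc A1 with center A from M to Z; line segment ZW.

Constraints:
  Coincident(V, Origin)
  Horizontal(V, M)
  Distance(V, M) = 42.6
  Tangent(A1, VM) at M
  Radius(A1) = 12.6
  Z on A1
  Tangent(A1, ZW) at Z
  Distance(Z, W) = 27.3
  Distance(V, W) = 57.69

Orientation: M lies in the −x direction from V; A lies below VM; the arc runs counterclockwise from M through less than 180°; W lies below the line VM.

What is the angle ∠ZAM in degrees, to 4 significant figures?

121.5°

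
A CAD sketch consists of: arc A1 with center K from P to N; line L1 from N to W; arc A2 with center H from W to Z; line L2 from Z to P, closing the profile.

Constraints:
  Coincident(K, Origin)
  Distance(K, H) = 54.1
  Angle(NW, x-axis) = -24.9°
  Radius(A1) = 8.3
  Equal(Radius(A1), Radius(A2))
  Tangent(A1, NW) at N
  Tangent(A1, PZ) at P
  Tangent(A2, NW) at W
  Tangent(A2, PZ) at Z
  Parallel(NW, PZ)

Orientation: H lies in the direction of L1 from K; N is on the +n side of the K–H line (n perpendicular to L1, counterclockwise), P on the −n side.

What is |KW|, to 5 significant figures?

54.733

The slot axis is L1's direction at -24.9°, so u = (cos -24.9°, sin -24.9°) = (0.90704, -0.42104) and n = (−sin -24.9°, cos -24.9°) = (0.42104, 0.90704). K is at the origin and H lies 54.1 along u from K, so H = 54.1·u = (49.071, -22.778). Tangency of A1 to both parallel lines with radius 8.3 puts N and P at K ± 8.3·n: N = (3.4946, 7.5285), P = (-3.4946, -7.5285). Equal radii place W and Z the same way about H: W = H + 8.3·n = (52.566, -15.250), Z = H − 8.3·n = (45.576, -30.307). Then |KW| = |W − K| = 54.733.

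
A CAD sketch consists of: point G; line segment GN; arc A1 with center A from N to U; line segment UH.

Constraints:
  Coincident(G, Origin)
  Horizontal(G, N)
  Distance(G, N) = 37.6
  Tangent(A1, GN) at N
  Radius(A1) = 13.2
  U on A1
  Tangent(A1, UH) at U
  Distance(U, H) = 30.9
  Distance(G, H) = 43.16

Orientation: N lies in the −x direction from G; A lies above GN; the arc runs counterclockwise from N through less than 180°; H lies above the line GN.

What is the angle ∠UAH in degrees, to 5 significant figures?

66.869°

G is at the origin; GN is horizontal with |GN| = 37.6 and N on the −x side, so N = (-37.600, 0.0000). The tangent condition forces AN to be normal to GN, so A = N + (0, 13.2) = (-37.600, 13.200). Since AU ⟂ UH (tangency), |AH| = √(13.2² + 30.9²) = 33.601 regardless of where U sits on A1. So H lies on both circle(G, 43.16) and circle(A, 33.601); the above-GN intersection is H = (-16.938, 39.698). U is the foot of the tangent from H: U = (-24.839, 9.8248).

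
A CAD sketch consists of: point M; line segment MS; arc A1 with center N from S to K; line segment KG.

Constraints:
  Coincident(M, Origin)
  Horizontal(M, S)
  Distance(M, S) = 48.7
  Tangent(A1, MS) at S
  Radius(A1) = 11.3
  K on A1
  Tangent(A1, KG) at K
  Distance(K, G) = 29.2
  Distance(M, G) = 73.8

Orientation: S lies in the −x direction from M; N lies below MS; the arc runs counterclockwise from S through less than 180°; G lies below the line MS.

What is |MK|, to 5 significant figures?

60.853

Checks: |NK| = 11.30 ✓; ∠(NK, KG) = 90.00° ✓; |KG| = 29.20 ✓; |MG| = 73.80 ✓.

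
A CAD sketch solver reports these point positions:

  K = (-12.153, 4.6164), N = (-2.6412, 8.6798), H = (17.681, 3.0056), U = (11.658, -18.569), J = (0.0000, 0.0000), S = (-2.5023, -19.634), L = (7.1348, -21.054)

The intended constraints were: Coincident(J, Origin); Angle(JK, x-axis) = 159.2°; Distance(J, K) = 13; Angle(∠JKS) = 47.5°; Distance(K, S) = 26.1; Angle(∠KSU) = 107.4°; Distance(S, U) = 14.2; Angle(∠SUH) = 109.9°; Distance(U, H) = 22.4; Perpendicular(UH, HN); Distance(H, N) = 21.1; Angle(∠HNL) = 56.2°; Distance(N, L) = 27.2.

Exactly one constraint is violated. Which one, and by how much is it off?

Distance(N, L) = 27.2 — off by 4.10.

J = (0.00, 0.00) ✓; JK at 159.2° ✓; |JK| = 13.00 ✓; ∠JKS = 47.50° ✓; |KS| = 26.10 ✓; ∠KSU = 107.4° ✓; |SU| = 14.20 ✓; ∠SUH = 109.9° ✓; |UH| = 22.40 ✓; ∠(UH, HN) = 90.00° ✓; |HN| = 21.10 ✓; ∠HNL = 56.20° ✓; |NL| = 31.30 ✗.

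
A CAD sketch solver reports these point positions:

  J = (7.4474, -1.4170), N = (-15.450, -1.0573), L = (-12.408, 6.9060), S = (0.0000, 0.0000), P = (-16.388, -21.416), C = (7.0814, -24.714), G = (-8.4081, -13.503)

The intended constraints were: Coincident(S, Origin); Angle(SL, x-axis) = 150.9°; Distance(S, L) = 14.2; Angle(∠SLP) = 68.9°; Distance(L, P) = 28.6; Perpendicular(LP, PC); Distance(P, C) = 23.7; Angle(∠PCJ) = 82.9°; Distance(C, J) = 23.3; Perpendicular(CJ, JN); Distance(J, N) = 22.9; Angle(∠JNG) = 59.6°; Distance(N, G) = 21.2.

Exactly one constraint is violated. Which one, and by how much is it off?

Distance(N, G) = 21.2 — off by 6.90.

S = (0.00, 0.00) ✓; SL at 150.9° ✓; |SL| = 14.20 ✓; ∠SLP = 68.90° ✓; |LP| = 28.60 ✓; ∠(LP, PC) = 90.00° ✓; |PC| = 23.70 ✓; ∠PCJ = 82.90° ✓; |CJ| = 23.30 ✓; ∠(CJ, JN) = 90.00° ✓; |JN| = 22.90 ✓; ∠JNG = 59.60° ✓; |NG| = 14.30 ✗.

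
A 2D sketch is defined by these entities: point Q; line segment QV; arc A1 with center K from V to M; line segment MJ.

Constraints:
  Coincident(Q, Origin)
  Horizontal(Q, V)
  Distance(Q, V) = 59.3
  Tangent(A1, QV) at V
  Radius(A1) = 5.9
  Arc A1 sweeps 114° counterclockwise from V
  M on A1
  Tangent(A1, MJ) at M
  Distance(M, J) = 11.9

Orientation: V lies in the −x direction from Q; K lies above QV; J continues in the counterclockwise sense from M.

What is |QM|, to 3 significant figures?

54.5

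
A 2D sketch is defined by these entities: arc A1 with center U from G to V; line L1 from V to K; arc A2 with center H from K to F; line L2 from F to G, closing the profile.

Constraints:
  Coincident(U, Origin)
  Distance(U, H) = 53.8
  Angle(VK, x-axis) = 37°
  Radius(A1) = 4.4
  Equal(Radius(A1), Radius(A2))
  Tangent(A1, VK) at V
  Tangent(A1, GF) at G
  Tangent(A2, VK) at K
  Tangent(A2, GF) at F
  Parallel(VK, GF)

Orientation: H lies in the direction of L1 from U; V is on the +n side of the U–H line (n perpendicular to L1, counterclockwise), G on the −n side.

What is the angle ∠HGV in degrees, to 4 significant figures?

85.32°

The slot axis is L1's direction at 37.0°, so u = (cos 37.0°, sin 37.0°) = (0.7986, 0.6018) and n = (−sin 37.0°, cos 37.0°) = (-0.6018, 0.7986). U is at the origin and H lies 53.8 along u from U, so H = 53.8·u = (42.97, 32.38). Tangency of A1 to both parallel lines with radius 4.4 puts V and G at U ± 4.4·n: V = (-2.648, 3.514), G = (2.648, -3.514). Then cos ∠HGV = GH·GV / (|GH||GV|), giving 85.32°.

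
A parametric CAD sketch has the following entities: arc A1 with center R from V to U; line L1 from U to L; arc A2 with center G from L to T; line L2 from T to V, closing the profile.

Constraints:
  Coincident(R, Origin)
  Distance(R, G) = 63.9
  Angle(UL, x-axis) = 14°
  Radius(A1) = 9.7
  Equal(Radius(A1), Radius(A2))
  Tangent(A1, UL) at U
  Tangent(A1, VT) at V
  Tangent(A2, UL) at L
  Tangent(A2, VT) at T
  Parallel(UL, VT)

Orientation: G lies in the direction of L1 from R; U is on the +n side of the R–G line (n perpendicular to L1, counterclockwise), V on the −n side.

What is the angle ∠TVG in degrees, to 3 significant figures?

8.63°

The slot axis is L1's direction at 14.0°, so u = (cos 14.0°, sin 14.0°) = (0.970, 0.242) and n = (−sin 14.0°, cos 14.0°) = (-0.242, 0.970). R is at the origin and G lies 63.9 along u from R, so G = 63.9·u = (62.0, 15.5). Tangency of A1 to both parallel lines with radius 9.7 puts U and V at R ± 9.7·n: U = (-2.35, 9.41), V = (2.35, -9.41). Equal radii place L and T the same way about G: L = G + 9.7·n = (59.7, 24.9), T = G − 9.7·n = (64.3, 6.05). Then cos ∠TVG = VT·VG / (|VT||VG|), giving 8.63°.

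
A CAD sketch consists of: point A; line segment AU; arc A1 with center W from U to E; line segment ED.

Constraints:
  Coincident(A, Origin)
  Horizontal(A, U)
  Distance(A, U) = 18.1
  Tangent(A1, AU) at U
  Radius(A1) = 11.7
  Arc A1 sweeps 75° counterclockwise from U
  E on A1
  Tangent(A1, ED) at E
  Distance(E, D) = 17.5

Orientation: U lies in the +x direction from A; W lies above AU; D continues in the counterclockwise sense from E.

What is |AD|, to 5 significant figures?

42.490

A is at the origin; A and U share the same y with |AU| = 18.1 and U on the +x side, so U = (18.100, 0.0000). Since A1 is tangent to AU there, WU ⟂ AU, so W = U + (0, 11.7) = (18.100, 11.700). On A1, U sits at bearing -90° from W; a 75° counterclockwise sweep puts E at bearing -15°, so E = W + 11.7·(cos -15°, sin -15°) = (29.401, 8.6718). Since A1 is tangent to ED there, WE ⟂ ED, so ED runs along (−sin -15°, cos -15°); with |ED| = 17.5, D = (33.931, 25.576). Then |AD| = |D − A| = 42.490.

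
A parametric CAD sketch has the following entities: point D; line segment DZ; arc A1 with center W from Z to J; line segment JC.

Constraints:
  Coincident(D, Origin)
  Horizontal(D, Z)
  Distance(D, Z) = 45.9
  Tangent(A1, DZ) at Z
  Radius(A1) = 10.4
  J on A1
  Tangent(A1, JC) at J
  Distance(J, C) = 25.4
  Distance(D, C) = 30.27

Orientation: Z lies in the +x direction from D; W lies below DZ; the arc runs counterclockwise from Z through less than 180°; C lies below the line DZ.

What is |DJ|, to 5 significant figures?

38.446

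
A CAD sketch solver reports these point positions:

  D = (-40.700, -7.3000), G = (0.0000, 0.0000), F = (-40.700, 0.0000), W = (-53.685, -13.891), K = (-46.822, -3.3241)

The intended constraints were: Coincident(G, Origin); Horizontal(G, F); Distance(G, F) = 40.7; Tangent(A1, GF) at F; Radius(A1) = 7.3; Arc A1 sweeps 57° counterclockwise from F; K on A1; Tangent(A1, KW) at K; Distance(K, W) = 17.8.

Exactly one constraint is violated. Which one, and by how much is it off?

Distance(K, W) = 17.8 — off by 5.20.

G = (0.00, 0.00) ✓; G.y = 0.00, F.y = 0.00 ✓; |GF| = 40.70 ✓; ∠(DF, FG) = 90.00° ✓; |DF| = 7.300 ✓; bearing(D→K) − bearing(D→F) = 57.00° ✓; |DK| = 7.300 ✓; ∠(DK, KW) = 90.00° ✓; |KW| = 12.60 ✗.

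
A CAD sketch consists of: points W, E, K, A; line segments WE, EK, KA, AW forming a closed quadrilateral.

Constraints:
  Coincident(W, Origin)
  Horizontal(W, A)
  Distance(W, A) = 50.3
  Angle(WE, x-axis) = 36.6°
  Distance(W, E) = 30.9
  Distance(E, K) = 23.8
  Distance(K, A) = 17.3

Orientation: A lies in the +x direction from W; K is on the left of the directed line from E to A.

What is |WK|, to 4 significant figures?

51.54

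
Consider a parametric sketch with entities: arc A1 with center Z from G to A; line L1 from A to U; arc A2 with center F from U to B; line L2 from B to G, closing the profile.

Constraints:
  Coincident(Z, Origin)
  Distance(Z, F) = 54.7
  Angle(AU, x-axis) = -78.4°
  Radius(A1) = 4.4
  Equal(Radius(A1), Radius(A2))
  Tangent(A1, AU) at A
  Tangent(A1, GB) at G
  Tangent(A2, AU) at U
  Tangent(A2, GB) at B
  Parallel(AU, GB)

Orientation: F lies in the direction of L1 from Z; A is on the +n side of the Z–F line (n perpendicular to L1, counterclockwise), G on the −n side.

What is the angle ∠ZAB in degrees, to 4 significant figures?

80.86°

Tangency of A1 to both parallel lines with radius 4.4 puts A and G at Z ± 4.4·n: A = (4.310, 0.8847), G = (-4.310, -0.8847). Equal radii place U and B the same way about F: U = F + 4.4·n = (15.31, -52.70), B = F − 4.4·n = (6.689, -54.47). Then cos ∠ZAB = AZ·AB / (|AZ||AB|), giving 80.86°.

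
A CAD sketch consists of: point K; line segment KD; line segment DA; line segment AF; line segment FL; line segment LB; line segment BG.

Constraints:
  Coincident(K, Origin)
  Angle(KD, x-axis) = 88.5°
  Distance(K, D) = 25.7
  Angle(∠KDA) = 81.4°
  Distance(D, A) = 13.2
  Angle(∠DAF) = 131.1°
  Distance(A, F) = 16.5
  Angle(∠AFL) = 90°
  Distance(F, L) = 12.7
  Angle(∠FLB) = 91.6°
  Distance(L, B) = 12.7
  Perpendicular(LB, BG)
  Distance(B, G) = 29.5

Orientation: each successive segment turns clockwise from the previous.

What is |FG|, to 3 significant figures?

21.3

K is at the origin; KD runs at 88.5° with length 25.7, so D = (0.673, 25.7). ∠KDA = 81.4° gives DA at -10.1° from the x-axis; with |DA| = 13.2, A = (13.7, 23.4). ∠DAF = 131.1° gives AF at -59.0° from the x-axis; with |AF| = 16.5, F = (22.2, 9.23). ∠AFL = 90.0° gives FL at -149° from the x-axis; with |FL| = 12.7, L = (11.3, 2.69). ∠FLB = 91.6° gives LB at 123° from the x-axis; with |LB| = 12.7, B = (4.44, 13.4). LB ⟂ BG, so BG runs at 32.6°; with |BG| = 29.5, G = (29.3, 29.3). Then |FG| = |G − F| = 21.3.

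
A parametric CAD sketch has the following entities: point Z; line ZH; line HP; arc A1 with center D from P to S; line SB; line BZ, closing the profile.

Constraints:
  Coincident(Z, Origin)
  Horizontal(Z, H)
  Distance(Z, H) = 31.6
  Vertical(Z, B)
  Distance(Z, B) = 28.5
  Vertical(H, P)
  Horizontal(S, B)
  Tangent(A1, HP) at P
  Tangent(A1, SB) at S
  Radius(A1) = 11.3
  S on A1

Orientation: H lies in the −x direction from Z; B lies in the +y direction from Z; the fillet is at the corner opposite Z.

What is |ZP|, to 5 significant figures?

35.978

Z is at the origin; ZH is horizontal with |ZH| = 31.6 and H on the −x side, so H = (-31.600, 0.0000). ZB is vertical with |ZB| = 28.5 and B on the +y side, so B = (0.0000, 28.500). The virtual corner opposite Z is at (-31.600, 28.500). A1 meets HP tangentially, so DP is at right angles to HP and since A1 is tangent to SB there, DS ⟂ SB, with radius 11.3, so the center D sits 11.3 in from both sides at D = (-20.300, 17.200). That places the tangent points at P = (-31.600, 17.200) on HP and S = (-20.300, 28.500) on SB. Then |ZP| = |P − Z| = 35.978.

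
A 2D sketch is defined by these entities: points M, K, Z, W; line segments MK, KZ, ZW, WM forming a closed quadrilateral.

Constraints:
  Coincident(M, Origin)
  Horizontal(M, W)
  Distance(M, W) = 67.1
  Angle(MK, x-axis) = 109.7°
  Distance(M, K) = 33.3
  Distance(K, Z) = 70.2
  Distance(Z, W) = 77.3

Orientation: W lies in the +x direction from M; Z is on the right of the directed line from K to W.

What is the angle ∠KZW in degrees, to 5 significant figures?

69.586°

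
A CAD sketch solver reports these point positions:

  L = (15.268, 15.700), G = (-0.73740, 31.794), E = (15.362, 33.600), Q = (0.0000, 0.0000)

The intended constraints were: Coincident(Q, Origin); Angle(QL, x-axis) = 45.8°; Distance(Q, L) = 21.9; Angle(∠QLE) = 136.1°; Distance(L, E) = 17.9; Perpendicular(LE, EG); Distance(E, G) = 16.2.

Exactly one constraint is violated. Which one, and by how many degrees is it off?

Perpendicular(LE, EG) — off by 6.70°.

Q = (0.00, 0.00) ✓; QL at 45.80° ✓; |QL| = 21.90 ✓; ∠QLE = 136.1° ✓; |LE| = 17.90 ✓; ∠(LE, EG) = 96.70° ✗; |EG| = 16.20 ✓.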